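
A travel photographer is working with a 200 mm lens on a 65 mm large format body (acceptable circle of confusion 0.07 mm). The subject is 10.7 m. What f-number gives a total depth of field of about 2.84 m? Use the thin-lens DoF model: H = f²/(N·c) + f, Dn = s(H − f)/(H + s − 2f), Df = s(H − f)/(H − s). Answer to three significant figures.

Write h = H − f = f²/(N·c). The thin-lens limits are Dn = s·h/(h + (s−f)) and Df = s·h/(h − (s−f)), so DoF = Df − Dn = 2·s·(s−f)·h / (h² − (s−f)²).
That is a quadratic in h: DoF·h² − 2·s·(s−f)·h − DoF·(s−f)² = 0 ⇒ h = (s−f)·(s + √(s² + DoF²)) / DoF = 10500 × (10700 + √(10700² + 2840²)) / 2840 = 10500 × (10700 + 11070.5) / 2840 ≈ 80489 mm.
Then N = f²/(c·h) = 200² / (0.07 × 80489) = 40000 / 5634.3 ≈ 7.10.

f/7.10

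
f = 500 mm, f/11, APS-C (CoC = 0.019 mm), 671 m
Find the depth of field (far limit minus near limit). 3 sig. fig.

Hyperfocal distance H = f²/(N·c) + f = 500²/(11 × 0.019) + 500 = 250000/0.209 + 500 ≈ 1196672.2 mm ≈ 1197 m.
Near limit Dn = s·(H − f)/(H + s − 2f) = 671000 × (1196672.2 − 500) / (1196672.2 + 671000 − 2 × 500) = 671000 × 1196172.2 / 1866672.2 ≈ 429980 mm.
Far limit Df = s·(H − f)/(H − s) = 671000 × (1196672.2 − 500) / (1196672.2 − 671000) = 671000 × 1196172.2 / 525672.2 ≈ 1526867 mm.
Depth of field = Df − Dn = 1526867 − 429980 ≈ 1096887 mm ≈ 1100 m.

1100 m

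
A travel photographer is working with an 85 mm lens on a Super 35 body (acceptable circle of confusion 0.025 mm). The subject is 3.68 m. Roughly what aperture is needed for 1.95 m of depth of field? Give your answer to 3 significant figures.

f/20

Write h = H − f = f²/(N·c). The thin-lens limits are Dn = s·h/(h + (s−f)) and Df = s·h/(h − (s−f)), so DoF = Df − Dn = 2·s·(s−f)·h / (h² − (s−f)²).
That is a quadratic in h: DoF·h² − 2·s·(s−f)·h − DoF·(s−f)² = 0 ⇒ h = (s−f)·(s + √(s² + DoF²)) / DoF = 3595 × (3680 + √(3680² + 1950²)) / 1950 = 3595 × (3680 + 4164.72) / 1950 ≈ 14462 mm.
Then N = f²/(c·h) = 85² / (0.025 × 14462) = 7225 / 361.56 ≈ 20.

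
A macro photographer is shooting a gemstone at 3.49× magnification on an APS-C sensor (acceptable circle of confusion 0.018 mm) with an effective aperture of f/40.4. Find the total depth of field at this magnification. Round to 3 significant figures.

0.119 mm

At magnification m, DoF ≈ 2·N_eff·c/m² = 2 × 40.4 × 0.018 / 3.49² = 1.454 / 12.18 ≈ 0.119 mm.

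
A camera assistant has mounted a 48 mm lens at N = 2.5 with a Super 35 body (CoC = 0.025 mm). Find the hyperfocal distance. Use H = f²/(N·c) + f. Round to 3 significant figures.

Hyperfocal distance H = f²/(N·c) + f = 48²/(2.5 × 0.025) + 48 = 2304/0.0625 + 48 ≈ 36912.0 mm ≈ 36.9 m.

36.9 m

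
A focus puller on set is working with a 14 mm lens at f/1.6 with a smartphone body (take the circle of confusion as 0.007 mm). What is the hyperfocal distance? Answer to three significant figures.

17.5 m

Hyperfocal distance H = f²/(N·c) + f = 14²/(1.6 × 0.007) + 14 = 196/0.0112 + 14 ≈ 17514.0 mm ≈ 17.5 m.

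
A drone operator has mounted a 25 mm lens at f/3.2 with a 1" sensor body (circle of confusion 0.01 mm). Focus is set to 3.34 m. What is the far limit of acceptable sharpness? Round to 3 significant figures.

4.02 m

Hyperfocal distance H = f²/(N·c) + f = 25²/(3.2 × 0.01) + 25 = 625/0.032 + 25 ≈ 19556.2 mm ≈ 19.56 m.
Far limit Df = s·(H − f)/(H − s) = 3340 × (19556.2 − 25) / (19556.2 − 3340) = 3340 × 19531.2 / 16216.2 ≈ 4022.8 mm ≈ 4.02 m.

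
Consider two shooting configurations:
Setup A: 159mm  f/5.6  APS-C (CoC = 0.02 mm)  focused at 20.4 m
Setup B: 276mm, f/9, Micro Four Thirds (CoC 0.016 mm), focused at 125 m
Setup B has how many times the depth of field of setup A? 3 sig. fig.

Setup A: H = 159²/(5.6×0.02) + 159 ≈ 225882.2 mm; DoF = Df − Dn = 22409.5 − 18721.2 ≈ 3688.3 mm.
Setup B: H = 276²/(9×0.016) + 276 ≈ 529276.0 mm; DoF = Df − Dn = 163564 − 101151 ≈ 62413 mm.
Ratio = 62413 / 3688.3 ≈ 16.9.

16.9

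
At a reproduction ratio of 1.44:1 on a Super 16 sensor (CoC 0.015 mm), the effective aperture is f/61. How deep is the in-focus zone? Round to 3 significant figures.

0.883 mm

At magnification m, DoF ≈ 2·N_eff·c/m² = 2 × 61 × 0.015 / 1.44² = 1.83 / 2.074 ≈ 0.883 mm.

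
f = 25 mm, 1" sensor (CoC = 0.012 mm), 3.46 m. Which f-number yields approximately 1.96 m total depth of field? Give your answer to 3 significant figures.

f/4

Write h = H − f = f²/(N·c). The thin-lens limits are Dn = s·h/(h + (s−f)) and Df = s·h/(h − (s−f)), so DoF = Df − Dn = 2·s·(s−f)·h / (h² − (s−f)²).
That is a quadratic in h: DoF·h² − 2·s·(s−f)·h − DoF·(s−f)² = 0 ⇒ h = (s−f)·(s + √(s² + DoF²)) / DoF = 3435 × (3460 + √(3460² + 1960²)) / 1960 = 3435 × (3460 + 3976.58) / 1960 ≈ 13033 mm.
Then N = f²/(c·h) = 25² / (0.012 × 13033) = 625 / 156.40 ≈ 4.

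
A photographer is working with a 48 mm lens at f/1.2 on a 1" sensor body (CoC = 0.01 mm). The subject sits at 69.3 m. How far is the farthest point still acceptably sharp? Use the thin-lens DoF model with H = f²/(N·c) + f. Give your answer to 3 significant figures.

108 m

Hyperfocal distance H = f²/(N·c) + f = 48²/(1.2 × 0.01) + 48 = 2304/0.012 + 48 ≈ 192048.0 mm ≈ 192.0 m.
Far limit Df = s·(H − f)/(H − s) = 69300 × (192048.0 − 48) / (192048.0 − 69300) = 69300 × 192000.0 / 122748.0 ≈ 108398 mm ≈ 108 m.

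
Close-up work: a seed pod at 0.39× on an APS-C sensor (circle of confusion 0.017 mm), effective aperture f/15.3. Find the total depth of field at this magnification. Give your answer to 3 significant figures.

At magnification m, DoF ≈ 2·N_eff·c/m² = 2 × 15.3 × 0.017 / 0.39² = 0.5202 / 0.1521 ≈ 3.42 mm.

3.42 mm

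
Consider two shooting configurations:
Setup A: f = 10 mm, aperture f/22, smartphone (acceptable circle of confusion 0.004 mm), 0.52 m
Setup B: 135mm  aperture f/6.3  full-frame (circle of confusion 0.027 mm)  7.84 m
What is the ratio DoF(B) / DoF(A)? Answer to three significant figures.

Setup A: H = 10²/(22×0.004) + 10 ≈ 1146.4 mm; DoF = Df − Dn = 943.40 − 358.92 ≈ 584.48 mm.
Setup B: H = 135²/(6.3×0.027) + 135 ≈ 107277.9 mm; DoF = Df − Dn = 8447.5 − 7314.0 ≈ 1133.5 mm.
Ratio = 1133.5 / 584.48 ≈ 1.94.

1.94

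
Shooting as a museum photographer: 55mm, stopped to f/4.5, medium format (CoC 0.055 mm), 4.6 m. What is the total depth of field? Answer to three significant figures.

Hyperfocal distance H = f²/(N·c) + f = 55²/(4.5 × 0.055) + 55 = 3025/0.2475 + 55 ≈ 12277.2 mm ≈ 12.28 m.
Near limit Dn = s·(H − f)/(H + s − 2f) = 4600 × (12277.2 − 55) / (12277.2 + 4600 − 2 × 55) = 4600 × 12222.2 / 16767.2 ≈ 3353.1 mm.
Far limit Df = s·(H − f)/(H − s) = 4600 × (12277.2 − 55) / (12277.2 − 4600) = 4600 × 12222.2 / 7677.2 ≈ 7323.3 mm.
Depth of field = Df − Dn = 7323.3 − 3353.1 ≈ 3970.2 mm ≈ 3.97 m.

3.97 m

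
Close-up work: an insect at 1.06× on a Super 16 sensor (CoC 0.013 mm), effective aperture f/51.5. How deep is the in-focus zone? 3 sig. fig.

At magnification m, DoF ≈ 2·N_eff·c/m² = 2 × 51.5 × 0.013 / 1.06² = 1.339 / 1.124 ≈ 1.19 mm.

1.19 mm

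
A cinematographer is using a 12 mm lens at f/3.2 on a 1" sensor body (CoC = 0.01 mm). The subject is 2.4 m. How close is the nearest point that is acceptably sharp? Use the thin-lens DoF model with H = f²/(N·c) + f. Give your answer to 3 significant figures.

1.57 m

Hyperfocal distance H = f²/(N·c) + f = 12²/(3.2 × 0.01) + 12 = 144/0.032 + 12 ≈ 4512.0 mm ≈ 4.512 m.
Near limit Dn = s·(H − f)/(H + s − 2f) = 2400 × (4512.0 − 12) / (4512.0 + 2400 − 2 × 12) = 2400 × 4500.0 / 6888.0 ≈ 1567.9 mm ≈ 1.57 m.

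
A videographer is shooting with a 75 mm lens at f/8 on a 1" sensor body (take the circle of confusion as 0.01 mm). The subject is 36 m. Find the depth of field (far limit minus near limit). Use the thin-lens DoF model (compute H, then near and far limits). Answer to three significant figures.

49.8 m

Hyperfocal distance H = f²/(N·c) + f = 75²/(8 × 0.01) + 75 = 5625/0.08 + 75 ≈ 70387.5 mm ≈ 70.39 m.
Near limit Dn = s·(H − f)/(H + s − 2f) = 36000 × (70387.5 − 75) / (70387.5 + 36000 − 2 × 75) = 36000 × 70312.5 / 106237.5 ≈ 23826 mm.
Far limit Df = s·(H − f)/(H − s) = 36000 × (70387.5 − 75) / (70387.5 − 36000) = 36000 × 70312.5 / 34387.5 ≈ 73610 mm.
Depth of field = Df − Dn = 73610 − 23826 ≈ 49784 mm ≈ 49.8 m.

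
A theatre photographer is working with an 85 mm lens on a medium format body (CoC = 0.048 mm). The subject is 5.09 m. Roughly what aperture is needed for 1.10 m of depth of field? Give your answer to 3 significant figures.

Write h = H − f = f²/(N·c). The thin-lens limits are Dn = s·h/(h + (s−f)) and Df = s·h/(h − (s−f)), so DoF = Df − Dn = 2·s·(s−f)·h / (h² − (s−f)²).
That is a quadratic in h: DoF·h² − 2·s·(s−f)·h − DoF·(s−f)² = 0 ⇒ h = (s−f)·(s + √(s² + DoF²)) / DoF = 5005 × (5090 + √(5090² + 1100²)) / 1100 = 5005 × (5090 + 5207.50) / 1100 ≈ 46854 mm.
Then N = f²/(c·h) = 85² / (0.048 × 46854) = 7225 / 2249.0 ≈ 3.21.

f/3.21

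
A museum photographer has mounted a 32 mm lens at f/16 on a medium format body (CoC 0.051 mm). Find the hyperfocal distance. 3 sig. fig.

1.29 m

Hyperfocal distance H = f²/(N·c) + f = 32²/(16 × 0.051) + 32 = 1024/0.816 + 32 ≈ 1286.9 mm ≈ 1.29 m.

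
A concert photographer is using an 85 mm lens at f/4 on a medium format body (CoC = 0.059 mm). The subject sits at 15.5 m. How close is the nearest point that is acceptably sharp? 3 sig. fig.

Hyperfocal distance H = f²/(N·c) + f = 85²/(4 × 0.059) + 85 = 7225/0.236 + 85 ≈ 30699.4 mm ≈ 30.70 m.
Near limit Dn = s·(H − f)/(H + s − 2f) = 15500 × (30699.4 − 85) / (30699.4 + 15500 − 2 × 85) = 15500 × 30614.4 / 46029.4 ≈ 10309 mm ≈ 10.3 m.

10.3 m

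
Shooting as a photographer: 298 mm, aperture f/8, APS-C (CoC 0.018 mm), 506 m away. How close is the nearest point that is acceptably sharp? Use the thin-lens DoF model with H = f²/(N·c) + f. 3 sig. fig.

278 m

Hyperfocal distance H = f²/(N·c) + f = 298²/(8 × 0.018) + 298 = 88804/0.144 + 298 ≈ 616992.4 mm ≈ 617.0 m.
Near limit Dn = s·(H − f)/(H + s − 2f) = 506000 × (616992.4 − 298) / (616992.4 + 506000 − 2 × 298) = 506000 × 616694.4 / 1122396.4 ≈ 278019 mm ≈ 278 m.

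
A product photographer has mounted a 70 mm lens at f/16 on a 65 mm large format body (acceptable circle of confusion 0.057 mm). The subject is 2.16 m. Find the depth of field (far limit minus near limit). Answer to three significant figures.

Hyperfocal distance H = f²/(N·c) + f = 70²/(16 × 0.057) + 70 = 4900/0.912 + 70 ≈ 5442.8 mm ≈ 5.443 m.
Near limit Dn = s·(H − f)/(H + s − 2f) = 2160 × (5442.8 − 70) / (5442.8 + 2160 − 2 × 70) = 2160 × 5372.8 / 7462.8 ≈ 1555.1 mm.
Far limit Df = s·(H − f)/(H − s) = 2160 × (5442.8 − 70) / (5442.8 − 2160) = 2160 × 5372.8 / 3282.8 ≈ 3535.2 mm.
Depth of field = Df − Dn = 3535.2 − 1555.1 ≈ 1980.1 mm ≈ 1.98 m.

1.98 m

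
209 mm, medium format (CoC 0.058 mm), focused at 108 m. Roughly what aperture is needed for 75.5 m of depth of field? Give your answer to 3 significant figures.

Write h = H − f = f²/(N·c). The thin-lens limits are Dn = s·h/(h + (s−f)) and Df = s·h/(h − (s−f)), so DoF = Df − Dn = 2·s·(s−f)·h / (h² − (s−f)²).
That is a quadratic in h: DoF·h² − 2·s·(s−f)·h − DoF·(s−f)² = 0 ⇒ h = (s−f)·(s + √(s² + DoF²)) / DoF = 107791 × (108000 + √(108000² + 75500²)) / 75500 = 107791 × (108000 + 131773) / 75500 ≈ 342323 mm.
Then N = f²/(c·h) = 209² / (0.058 × 342323) = 43681 / 19855 ≈ 2.20.

f/2.20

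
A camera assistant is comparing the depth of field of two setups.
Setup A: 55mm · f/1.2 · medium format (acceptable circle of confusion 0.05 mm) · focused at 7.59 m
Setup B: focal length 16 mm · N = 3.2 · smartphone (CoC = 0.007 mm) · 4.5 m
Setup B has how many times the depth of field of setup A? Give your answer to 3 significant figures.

1.80

Setup A: H = 55²/(1.2×0.05) + 55 ≈ 50471.7 mm; DoF = Df − Dn = 8923.7 − 6603.1 ≈ 2320.6 mm.
Setup B: H = 16²/(3.2×0.007) + 16 ≈ 11444.6 mm; DoF = Df − Dn = 7405.6 − 3231.9 ≈ 4173.7 mm.
Ratio = 4173.7 / 2320.6 ≈ 1.80.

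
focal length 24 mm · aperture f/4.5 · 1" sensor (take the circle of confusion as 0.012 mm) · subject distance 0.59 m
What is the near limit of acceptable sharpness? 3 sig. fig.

0.560 m

Hyperfocal distance H = f²/(N·c) + f = 24²/(4.5 × 0.012) + 24 = 576/0.054 + 24 ≈ 10690.7 mm ≈ 10.69 m.
Near limit Dn = s·(H − f)/(H + s − 2f) = 590 × (10690.7 − 24) / (10690.7 + 590 − 2 × 24) = 590 × 10666.7 / 11232.7 ≈ 560.27 mm ≈ 0.560 m.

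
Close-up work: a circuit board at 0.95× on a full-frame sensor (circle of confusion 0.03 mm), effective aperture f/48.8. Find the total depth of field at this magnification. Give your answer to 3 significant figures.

3.24 mm

At magnification m, DoF ≈ 2·N_eff·c/m² = 2 × 48.8 × 0.03 / 0.95² = 2.928 / 0.9025 ≈ 3.24 mm.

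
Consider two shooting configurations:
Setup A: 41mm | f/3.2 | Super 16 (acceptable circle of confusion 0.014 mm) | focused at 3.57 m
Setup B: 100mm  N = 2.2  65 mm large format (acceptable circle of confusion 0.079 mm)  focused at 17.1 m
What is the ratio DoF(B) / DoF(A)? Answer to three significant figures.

16.3

Setup A: H = 41²/(3.2×0.014) + 41 ≈ 37563.3 mm; DoF = Df − Dn = 3940.62 − 3263.10 ≈ 677.52 mm.
Setup B: H = 100²/(2.2×0.079) + 100 ≈ 57637.4 mm; DoF = Df − Dn = 24271 − 13200 ≈ 11071 mm.
Ratio = 11071 / 677.52 ≈ 16.3.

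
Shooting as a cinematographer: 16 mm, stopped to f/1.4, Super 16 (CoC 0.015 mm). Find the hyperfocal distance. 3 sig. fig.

Hyperfocal distance H = f²/(N·c) + f = 16²/(1.4 × 0.015) + 16 = 256/0.021 + 16 ≈ 12206.5 mm ≈ 12.2 m.

12.2 m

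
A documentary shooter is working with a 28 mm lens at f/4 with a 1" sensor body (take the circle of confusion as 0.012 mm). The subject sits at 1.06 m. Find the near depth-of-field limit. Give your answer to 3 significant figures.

0.997 m

Hyperfocal distance H = f²/(N·c) + f = 28²/(4 × 0.012) + 28 = 784/0.048 + 28 ≈ 16361.3 mm ≈ 16.36 m.
Near limit Dn = s·(H − f)/(H + s − 2f) = 1060 × (16361.3 − 28) / (16361.3 + 1060 − 2 × 28) = 1060 × 16333.3 / 17365.3 ≈ 997.01 mm ≈ 0.997 m.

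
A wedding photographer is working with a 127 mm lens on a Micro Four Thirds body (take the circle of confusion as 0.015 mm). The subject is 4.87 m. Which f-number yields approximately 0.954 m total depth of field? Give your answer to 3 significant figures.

Write h = H − f = f²/(N·c). The thin-lens limits are Dn = s·h/(h + (s−f)) and Df = s·h/(h − (s−f)), so DoF = Df − Dn = 2·s·(s−f)·h / (h² − (s−f)²).
That is a quadratic in h: DoF·h² − 2·s·(s−f)·h − DoF·(s−f)² = 0 ⇒ h = (s−f)·(s + √(s² + DoF²)) / DoF = 4743 × (4870 + √(4870² + 954²)) / 954 = 4743 × (4870 + 4962.56) / 954 ≈ 48885 mm.
Then N = f²/(c·h) = 127² / (0.015 × 48885) = 16129 / 733.27 ≈ 22.

f/22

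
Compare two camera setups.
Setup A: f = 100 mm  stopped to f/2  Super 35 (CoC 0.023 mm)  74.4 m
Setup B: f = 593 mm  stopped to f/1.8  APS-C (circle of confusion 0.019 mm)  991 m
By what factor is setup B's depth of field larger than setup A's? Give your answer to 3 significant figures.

3.35

Setup A: H = 100²/(2×0.023) + 100 ≈ 217491.3 mm; DoF = Df − Dn = 113032 − 55449 ≈ 57583 mm.
Setup B: H = 593²/(1.8×0.019) + 593 ≈ 10282727.5 mm; DoF = Df − Dn = 1096631 − 903931 ≈ 192700 mm.
Ratio = 192700 / 57583 ≈ 3.35.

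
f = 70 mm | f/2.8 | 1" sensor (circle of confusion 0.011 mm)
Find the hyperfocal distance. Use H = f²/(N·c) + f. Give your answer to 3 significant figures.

Hyperfocal distance H = f²/(N·c) + f = 70²/(2.8 × 0.011) + 70 = 4900/0.0308 + 70 ≈ 159160.9 mm ≈ 159 m.

159 m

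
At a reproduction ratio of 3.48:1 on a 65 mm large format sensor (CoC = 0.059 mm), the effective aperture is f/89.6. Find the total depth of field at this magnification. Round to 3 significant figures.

0.873 mm

At magnification m, DoF ≈ 2·N_eff·c/m² = 2 × 89.6 × 0.059 / 3.48² = 10.57 / 12.11 ≈ 0.873 mm.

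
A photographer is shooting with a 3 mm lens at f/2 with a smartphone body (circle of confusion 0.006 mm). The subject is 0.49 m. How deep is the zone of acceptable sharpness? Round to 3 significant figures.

Hyperfocal distance H = f²/(N·c) + f = 3²/(2 × 0.006) + 3 = 9/0.012 + 3 ≈ 753.0 mm ≈ 0.753 m.
Near limit Dn = s·(H − f)/(H + s − 2f) = 490 × (753.0 − 3) / (753.0 + 490 − 2 × 3) = 490 × 750.0 / 1237.0 ≈ 297.1 mm.
Far limit Df = s·(H − f)/(H − s) = 490 × (753.0 − 3) / (753.0 − 490) = 490 × 750.0 / 263.0 ≈ 1397.3 mm.
Depth of field = Df − Dn = 1397.3 − 297.1 ≈ 1100.2 mm ≈ 1.10 m.

1.10 m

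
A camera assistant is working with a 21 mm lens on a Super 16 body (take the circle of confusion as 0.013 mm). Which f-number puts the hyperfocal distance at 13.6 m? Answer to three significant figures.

Rearrange H = f²/(N·c) + f for N: N = f² / ((H − f)·c).
N = 21² / ((13600 − 21) × 0.013) = 441 / 176.5 ≈ 2.50.

f/2.50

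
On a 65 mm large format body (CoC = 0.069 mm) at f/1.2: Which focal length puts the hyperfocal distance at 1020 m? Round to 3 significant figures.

291 mm

From H = f²/(N·c) + f, with f ≪ H: f ≈ √(H·N·c) = √(1020000 × 1.2 × 0.069) = √84456 ≈ 290.6 mm.
The +f correction barely moves this — solving exactly, f² + N·c·f − N·c·H = 0 ⇒ f = (−N·c + √((N·c)² + 4·N·c·H))/2 = (−0.0828 + √337824)/2 ≈ 290.57 mm, so f ≈ 291 mm.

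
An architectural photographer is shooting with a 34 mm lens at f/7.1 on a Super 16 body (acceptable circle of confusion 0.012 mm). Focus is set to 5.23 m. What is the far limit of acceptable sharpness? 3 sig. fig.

8.48 m

Hyperfocal distance H = f²/(N·c) + f = 34²/(7.1 × 0.012) + 34 = 1156/0.0852 + 34 ≈ 13602.1 mm ≈ 13.60 m.
Far limit Df = s·(H − f)/(H − s) = 5230 × (13602.1 − 34) / (13602.1 − 5230) = 5230 × 13568.1 / 8372.1 ≈ 8475.9 mm ≈ 8.48 m.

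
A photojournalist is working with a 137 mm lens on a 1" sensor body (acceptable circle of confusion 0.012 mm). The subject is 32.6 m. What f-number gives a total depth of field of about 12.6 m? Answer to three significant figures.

Write h = H − f = f²/(N·c). The thin-lens limits are Dn = s·h/(h + (s−f)) and Df = s·h/(h − (s−f)), so DoF = Df − Dn = 2·s·(s−f)·h / (h² − (s−f)²).
That is a quadratic in h: DoF·h² − 2·s·(s−f)·h − DoF·(s−f)² = 0 ⇒ h = (s−f)·(s + √(s² + DoF²)) / DoF = 32463 × (32600 + √(32600² + 12600²)) / 12600 = 32463 × (32600 + 34950.3) / 12600 ≈ 174038 mm.
Then N = f²/(c·h) = 137² / (0.012 × 174038) = 18769 / 2088.5 ≈ 8.99.

f/8.99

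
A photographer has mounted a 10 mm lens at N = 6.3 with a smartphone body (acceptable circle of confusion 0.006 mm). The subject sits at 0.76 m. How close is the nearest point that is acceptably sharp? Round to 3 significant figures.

0.592 m

Hyperfocal distance H = f²/(N·c) + f = 10²/(6.3 × 0.006) + 10 = 100/0.0378 + 10 ≈ 2655.5 mm ≈ 2.656 m.
Near limit Dn = s·(H − f)/(H + s − 2f) = 760 × (2655.5 − 10) / (2655.5 + 760 − 2 × 10) = 760 × 2645.5 / 3395.5 ≈ 592.13 mm ≈ 0.592 m.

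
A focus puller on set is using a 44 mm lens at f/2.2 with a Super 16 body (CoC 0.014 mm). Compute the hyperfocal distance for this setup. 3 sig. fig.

Hyperfocal distance H = f²/(N·c) + f = 44²/(2.2 × 0.014) + 44 = 1936/0.0308 + 44 ≈ 62901.1 mm ≈ 62.9 m.

62.9 m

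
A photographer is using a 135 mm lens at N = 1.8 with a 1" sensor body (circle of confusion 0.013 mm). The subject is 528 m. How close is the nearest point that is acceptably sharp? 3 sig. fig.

Hyperfocal distance H = f²/(N·c) + f = 135²/(1.8 × 0.013) + 135 = 18225/0.0234 + 135 ≈ 778981.2 mm ≈ 779.0 m.
Near limit Dn = s·(H − f)/(H + s − 2f) = 528000 × (778981.2 − 135) / (778981.2 + 528000 − 2 × 135) = 528000 × 778846.2 / 1306711.2 ≈ 314707 mm ≈ 315 m.

315 m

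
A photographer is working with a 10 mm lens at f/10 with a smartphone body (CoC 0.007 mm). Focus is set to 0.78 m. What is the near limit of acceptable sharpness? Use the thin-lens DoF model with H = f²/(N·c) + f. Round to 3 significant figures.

Hyperfocal distance H = f²/(N·c) + f = 10²/(10 × 0.007) + 10 = 100/0.07 + 10 ≈ 1438.6 mm ≈ 1.439 m.
Near limit Dn = s·(H − f)/(H + s − 2f) = 780 × (1438.6 − 10) / (1438.6 + 780 − 2 × 10) = 780 × 1428.6 / 2198.6 ≈ 506.82 mm ≈ 0.507 m.

0.507 m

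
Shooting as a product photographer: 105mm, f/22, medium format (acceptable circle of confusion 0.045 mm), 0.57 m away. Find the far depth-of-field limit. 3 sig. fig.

0.595 m

Hyperfocal distance H = f²/(N·c) + f = 105²/(22 × 0.045) + 105 = 11025/0.99 + 105 ≈ 11241.4 mm ≈ 11.24 m.
Far limit Df = s·(H − f)/(H − s) = 570 × (11241.4 − 105) / (11241.4 − 570) = 570 × 11136.4 / 10671.4 ≈ 594.84 mm ≈ 0.595 m.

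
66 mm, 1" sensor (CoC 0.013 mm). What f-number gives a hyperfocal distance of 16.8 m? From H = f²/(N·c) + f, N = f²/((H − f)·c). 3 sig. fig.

Rearrange H = f²/(N·c) + f for N: N = f² / ((H − f)·c).
N = 66² / ((16800 − 66) × 0.013) = 4356 / 217.5 ≈ 20.

f/20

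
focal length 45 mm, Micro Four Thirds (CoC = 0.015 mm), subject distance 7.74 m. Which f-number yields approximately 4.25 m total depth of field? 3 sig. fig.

f/4.50

Write h = H − f = f²/(N·c). The thin-lens limits are Dn = s·h/(h + (s−f)) and Df = s·h/(h − (s−f)), so DoF = Df − Dn = 2·s·(s−f)·h / (h² − (s−f)²).
That is a quadratic in h: DoF·h² − 2·s·(s−f)·h − DoF·(s−f)² = 0 ⇒ h = (s−f)·(s + √(s² + DoF²)) / DoF = 7695 × (7740 + √(7740² + 4250²)) / 4250 = 7695 × (7740 + 8830.07) / 4250 ≈ 30002 mm.
Then N = f²/(c·h) = 45² / (0.015 × 30002) = 2025 / 450.02 ≈ 4.50.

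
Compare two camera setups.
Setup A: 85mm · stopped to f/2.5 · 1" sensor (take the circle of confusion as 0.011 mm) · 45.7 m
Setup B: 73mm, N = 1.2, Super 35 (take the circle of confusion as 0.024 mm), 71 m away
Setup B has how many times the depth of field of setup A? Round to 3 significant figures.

Setup A: H = 85²/(2.5×0.011) + 85 ≈ 262812.3 mm; DoF = Df − Dn = 55302 − 38939 ≈ 16363 mm.
Setup B: H = 73²/(1.2×0.024) + 73 ≈ 185107.7 mm; DoF = Df − Dn = 115132 − 51326 ≈ 63806 mm.
Ratio = 63806 / 16363 ≈ 3.90.

3.90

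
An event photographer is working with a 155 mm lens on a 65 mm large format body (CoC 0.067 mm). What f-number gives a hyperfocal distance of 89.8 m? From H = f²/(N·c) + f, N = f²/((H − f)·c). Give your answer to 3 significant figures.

f/4

Rearrange H = f²/(N·c) + f for N: N = f² / ((H − f)·c).
N = 155² / ((89800 − 155) × 0.067) = 24025 / 6006 ≈ 4.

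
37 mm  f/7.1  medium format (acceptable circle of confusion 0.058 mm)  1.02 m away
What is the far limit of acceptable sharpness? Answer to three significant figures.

Hyperfocal distance H = f²/(N·c) + f = 37²/(7.1 × 0.058) + 37 = 1369/0.4118 + 37 ≈ 3361.4 mm ≈ 3.361 m.
Far limit Df = s·(H − f)/(H − s) = 1020 × (3361.4 − 37) / (3361.4 − 1020) = 1020 × 3324.4 / 2341.4 ≈ 1448.2 mm ≈ 1.45 m.

1.45 m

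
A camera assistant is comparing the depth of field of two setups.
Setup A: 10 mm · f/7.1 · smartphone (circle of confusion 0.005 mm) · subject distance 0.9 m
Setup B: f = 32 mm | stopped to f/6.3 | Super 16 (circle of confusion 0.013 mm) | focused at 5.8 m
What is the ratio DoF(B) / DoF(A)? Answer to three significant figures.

10.8

Setup A: H = 10²/(7.1×0.005) + 10 ≈ 2826.9 mm; DoF = Df − Dn = 1315.69 − 683.92 ≈ 631.77 mm.
Setup B: H = 32²/(6.3×0.013) + 32 ≈ 12535.1 mm; DoF = Df − Dn = 10767.2 − 3969.0 ≈ 6798.2 mm.
Ratio = 6798.2 / 631.77 ≈ 10.8.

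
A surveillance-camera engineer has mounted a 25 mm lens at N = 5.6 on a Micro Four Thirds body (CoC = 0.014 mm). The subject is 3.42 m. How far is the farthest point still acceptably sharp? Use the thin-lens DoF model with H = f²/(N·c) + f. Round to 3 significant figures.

Hyperfocal distance H = f²/(N·c) + f = 25²/(5.6 × 0.014) + 25 = 625/0.0784 + 25 ≈ 7996.9 mm ≈ 7.997 m.
Far limit Df = s·(H − f)/(H − s) = 3420 × (7996.9 − 25) / (7996.9 − 3420) = 3420 × 7971.9 / 4576.9 ≈ 5956.8 mm ≈ 5.96 m.

5.96 m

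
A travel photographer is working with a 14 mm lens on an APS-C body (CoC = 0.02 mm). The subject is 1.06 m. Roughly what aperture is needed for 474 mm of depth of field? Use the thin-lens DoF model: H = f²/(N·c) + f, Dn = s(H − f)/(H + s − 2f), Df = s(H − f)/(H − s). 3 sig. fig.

f/2.00

Write h = H − f = f²/(N·c). The thin-lens limits are Dn = s·h/(h + (s−f)) and Df = s·h/(h − (s−f)), so DoF = Df − Dn = 2·s·(s−f)·h / (h² − (s−f)²).
That is a quadratic in h: DoF·h² − 2·s·(s−f)·h − DoF·(s−f)² = 0 ⇒ h = (s−f)·(s + √(s² + DoF²)) / DoF = 1046 × (1060 + √(1060² + 474²)) / 474 = 1046 × (1060 + 1161.15) / 474 ≈ 4901.5 mm.
Then N = f²/(c·h) = 14² / (0.02 × 4901.5) = 196 / 98.031 ≈ 2.00.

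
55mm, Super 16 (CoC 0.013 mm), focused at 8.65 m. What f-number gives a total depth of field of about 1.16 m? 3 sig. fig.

f/1.81

Write h = H − f = f²/(N·c). The thin-lens limits are Dn = s·h/(h + (s−f)) and Df = s·h/(h − (s−f)), so DoF = Df − Dn = 2·s·(s−f)·h / (h² − (s−f)²).
That is a quadratic in h: DoF·h² − 2·s·(s−f)·h − DoF·(s−f)² = 0 ⇒ h = (s−f)·(s + √(s² + DoF²)) / DoF = 8595 × (8650 + √(8650² + 1160²)) / 1160 = 8595 × (8650 + 8727.43) / 1160 ≈ 128758 mm.
Then N = f²/(c·h) = 55² / (0.013 × 128758) = 3025 / 1673.9 ≈ 1.81.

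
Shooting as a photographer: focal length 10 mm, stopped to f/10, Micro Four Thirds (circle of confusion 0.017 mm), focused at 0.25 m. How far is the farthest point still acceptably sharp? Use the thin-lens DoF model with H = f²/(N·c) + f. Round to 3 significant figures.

422 mm

Hyperfocal distance H = f²/(N·c) + f = 10²/(10 × 0.017) + 10 = 100/0.17 + 10 ≈ 598.2 mm ≈ 0.598 m.
Far limit Df = s·(H − f)/(H − s) = 250 × (598.2 − 10) / (598.2 − 250) = 250 × 588.2 / 348.2 ≈ 422.30 mm.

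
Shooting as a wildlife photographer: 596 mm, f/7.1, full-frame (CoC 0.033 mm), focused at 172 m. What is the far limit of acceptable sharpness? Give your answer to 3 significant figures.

Hyperfocal distance H = f²/(N·c) + f = 596²/(7.1 × 0.033) + 596 = 355216/0.2343 + 596 ≈ 1516669.4 mm ≈ 1517 m.
Far limit Df = s·(H − f)/(H − s) = 172000 × (1516669.4 − 596) / (1516669.4 − 172000) = 172000 × 1516073.4 / 1344669.4 ≈ 193925 mm ≈ 194 m.

194 m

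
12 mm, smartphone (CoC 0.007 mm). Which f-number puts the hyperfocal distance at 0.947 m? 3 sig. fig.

Rearrange H = f²/(N·c) + f for N: N = f² / ((H − f)·c).
N = 12² / ((947 − 12) × 0.007) = 144 / 6.545 ≈ 22.

f/22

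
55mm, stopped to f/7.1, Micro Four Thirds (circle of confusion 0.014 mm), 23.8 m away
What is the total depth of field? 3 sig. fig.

94.9 m

Hyperfocal distance H = f²/(N·c) + f = 55²/(7.1 × 0.014) + 55 = 3025/0.0994 + 55 ≈ 30487.6 mm ≈ 30.49 m.
Near limit Dn = s·(H − f)/(H + s − 2f) = 23800 × (30487.6 − 55) / (30487.6 + 23800 − 2 × 55) = 23800 × 30432.6 / 54177.6 ≈ 13369 mm.
Far limit Df = s·(H − f)/(H − s) = 23800 × (30487.6 − 55) / (30487.6 − 23800) = 23800 × 30432.6 / 6687.6 ≈ 108304 mm.
Depth of field = Df − Dn = 108304 − 13369 ≈ 94935 mm ≈ 94.9 m.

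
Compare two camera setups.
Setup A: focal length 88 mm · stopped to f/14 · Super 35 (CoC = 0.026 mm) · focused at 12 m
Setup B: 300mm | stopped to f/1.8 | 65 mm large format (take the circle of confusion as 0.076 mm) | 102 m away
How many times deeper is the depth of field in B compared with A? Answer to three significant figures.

1.65

Setup A: H = 88²/(14×0.026) + 88 ≈ 21362.7 mm; DoF = Df − Dn = 27267 − 7693 ≈ 19574 mm.
Setup B: H = 300²/(1.8×0.076) + 300 ≈ 658194.7 mm; DoF = Df − Dn = 120651 − 88344 ≈ 32307 mm.
Ratio = 32307 / 19574 ≈ 1.65.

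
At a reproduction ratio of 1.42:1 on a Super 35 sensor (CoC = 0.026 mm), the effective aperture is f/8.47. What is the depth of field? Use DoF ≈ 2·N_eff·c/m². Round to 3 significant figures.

0.218 mm

At magnification m, DoF ≈ 2·N_eff·c/m² = 2 × 8.47 × 0.026 / 1.42² = 0.4404 / 2.016 ≈ 0.218 mm.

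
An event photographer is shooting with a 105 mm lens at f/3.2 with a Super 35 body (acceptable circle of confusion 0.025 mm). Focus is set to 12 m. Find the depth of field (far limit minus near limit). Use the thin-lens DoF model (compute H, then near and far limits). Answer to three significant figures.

Hyperfocal distance H = f²/(N·c) + f = 105²/(3.2 × 0.025) + 105 = 11025/0.08 + 105 ≈ 137917.5 mm ≈ 137.9 m.
Near limit Dn = s·(H − f)/(H + s − 2f) = 12000 × (137917.5 − 105) / (137917.5 + 12000 − 2 × 105) = 12000 × 137812.5 / 149707.5 ≈ 11046.5 mm.
Far limit Df = s·(H − f)/(H − s) = 12000 × (137917.5 − 105) / (137917.5 − 12000) = 12000 × 137812.5 / 125917.5 ≈ 13133.6 mm.
Depth of field = Df − Dn = 13133.6 − 11046.5 ≈ 2087.1 mm ≈ 2.09 m.

2.09 m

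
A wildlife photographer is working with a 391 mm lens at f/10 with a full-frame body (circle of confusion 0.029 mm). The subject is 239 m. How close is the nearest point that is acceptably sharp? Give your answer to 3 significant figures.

Hyperfocal distance H = f²/(N·c) + f = 391²/(10 × 0.029) + 391 = 152881/0.29 + 391 ≈ 527566.9 mm ≈ 527.6 m.
Near limit Dn = s·(H − f)/(H + s − 2f) = 239000 × (527566.9 − 391) / (527566.9 + 239000 − 2 × 391) = 239000 × 527175.9 / 765784.9 ≈ 164531 mm ≈ 165 m.

165 m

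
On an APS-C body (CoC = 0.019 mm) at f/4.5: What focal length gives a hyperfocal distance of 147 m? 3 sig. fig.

112 mm

From H = f²/(N·c) + f, with f ≪ H: f ≈ √(H·N·c) = √(147000 × 4.5 × 0.019) = √12568 ≈ 112.1 mm.
The +f correction barely moves this — solving exactly, f² + N·c·f − N·c·H = 0 ⇒ f = (−N·c + √((N·c)² + 4·N·c·H))/2 = (−0.0855 + √50274)/2 ≈ 112.07 mm, so f ≈ 112 mm.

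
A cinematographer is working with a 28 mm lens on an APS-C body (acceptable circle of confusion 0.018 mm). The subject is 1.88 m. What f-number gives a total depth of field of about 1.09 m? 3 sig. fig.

Write h = H − f = f²/(N·c). The thin-lens limits are Dn = s·h/(h + (s−f)) and Df = s·h/(h − (s−f)), so DoF = Df − Dn = 2·s·(s−f)·h / (h² − (s−f)²).
That is a quadratic in h: DoF·h² − 2·s·(s−f)·h − DoF·(s−f)² = 0 ⇒ h = (s−f)·(s + √(s² + DoF²)) / DoF = 1852 × (1880 + √(1880² + 1090²)) / 1090 = 1852 × (1880 + 2173.13) / 1090 ≈ 6886.6 mm.
Then N = f²/(c·h) = 28² / (0.018 × 6886.6) = 784 / 123.96 ≈ 6.32.

f/6.32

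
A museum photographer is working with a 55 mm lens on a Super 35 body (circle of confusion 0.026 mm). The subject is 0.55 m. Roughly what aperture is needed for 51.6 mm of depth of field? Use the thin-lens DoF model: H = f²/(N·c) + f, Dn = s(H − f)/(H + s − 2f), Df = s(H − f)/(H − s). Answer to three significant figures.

Write h = H − f = f²/(N·c). The thin-lens limits are Dn = s·h/(h + (s−f)) and Df = s·h/(h − (s−f)), so DoF = Df − Dn = 2·s·(s−f)·h / (h² − (s−f)²).
That is a quadratic in h: DoF·h² − 2·s·(s−f)·h − DoF·(s−f)² = 0 ⇒ h = (s−f)·(s + √(s² + DoF²)) / DoF = 495 × (550 + √(550² + 51.6²)) / 51.6 = 495 × (550 + 552.415) / 51.6 ≈ 10575 mm.
Then N = f²/(c·h) = 55² / (0.026 × 10575) = 3025 / 274.96 ≈ 11.

f/11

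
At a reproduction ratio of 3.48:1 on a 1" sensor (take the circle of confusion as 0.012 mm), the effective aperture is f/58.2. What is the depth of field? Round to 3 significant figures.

At magnification m, DoF ≈ 2·N_eff·c/m² = 2 × 58.2 × 0.012 / 3.48² = 1.397 / 12.11 ≈ 0.115 mm.

0.115 mm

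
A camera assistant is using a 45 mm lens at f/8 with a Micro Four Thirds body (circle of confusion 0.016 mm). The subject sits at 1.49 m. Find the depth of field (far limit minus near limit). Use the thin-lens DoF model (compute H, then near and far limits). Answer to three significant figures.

274 mm

Hyperfocal distance H = f²/(N·c) + f = 45²/(8 × 0.016) + 45 = 2025/0.128 + 45 ≈ 15865.3 mm ≈ 15.87 m.
Near limit Dn = s·(H − f)/(H + s − 2f) = 1490 × (15865.3 − 45) / (15865.3 + 1490 − 2 × 45) = 1490 × 15820.3 / 17265.3 ≈ 1365.30 mm.
Far limit Df = s·(H − f)/(H − s) = 1490 × (15865.3 − 45) / (15865.3 − 1490) = 1490 × 15820.3 / 14375.3 ≈ 1639.77 mm.
Depth of field = Df − Dn = 1639.77 − 1365.30 ≈ 274.47 mm.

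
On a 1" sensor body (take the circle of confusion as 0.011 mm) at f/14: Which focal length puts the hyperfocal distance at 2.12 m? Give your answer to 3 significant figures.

From H = f²/(N·c) + f, with f ≪ H: f ≈ √(H·N·c) = √(2120 × 14 × 0.011) = √326.48 ≈ 18.07 mm.
Exact: f² + N·c·f − N·c·H = 0 ⇒ f = (−N·c + √((N·c)² + 4·N·c·H))/2 = (−0.154 + √1305.9)/2 ≈ 17.992 mm ≈ 18.0 mm.

18.0 mm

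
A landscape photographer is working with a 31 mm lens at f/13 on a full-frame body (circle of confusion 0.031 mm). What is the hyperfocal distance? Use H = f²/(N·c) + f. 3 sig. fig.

2.42 m

Hyperfocal distance H = f²/(N·c) + f = 31²/(13 × 0.031) + 31 = 961/0.403 + 31 ≈ 2415.6 mm ≈ 2.42 m.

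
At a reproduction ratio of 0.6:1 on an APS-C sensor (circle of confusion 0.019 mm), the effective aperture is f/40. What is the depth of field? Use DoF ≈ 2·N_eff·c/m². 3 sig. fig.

4.22 mm

At magnification m, DoF ≈ 2·N_eff·c/m² = 2 × 40 × 0.019 / 0.6² = 1.52 / 0.36 ≈ 4.22 mm.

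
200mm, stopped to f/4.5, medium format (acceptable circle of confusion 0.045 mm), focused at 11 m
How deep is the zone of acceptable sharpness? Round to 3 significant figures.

1.21 m

Hyperfocal distance H = f²/(N·c) + f = 200²/(4.5 × 0.045) + 200 = 40000/0.2025 + 200 ≈ 197730.9 mm ≈ 197.7 m.
Near limit Dn = s·(H − f)/(H + s − 2f) = 11000 × (197730.9 − 200) / (197730.9 + 11000 − 2 × 200) = 11000 × 197530.9 / 208330.9 ≈ 10429.8 mm.
Far limit Df = s·(H − f)/(H − s) = 11000 × (197730.9 − 200) / (197730.9 − 11000) = 11000 × 197530.9 / 186730.9 ≈ 11636.2 mm.
Depth of field = Df − Dn = 11636.2 − 10429.8 ≈ 1206.4 mm ≈ 1.21 m.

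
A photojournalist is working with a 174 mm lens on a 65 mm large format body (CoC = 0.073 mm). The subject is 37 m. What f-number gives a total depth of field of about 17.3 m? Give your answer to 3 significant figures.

Write h = H − f = f²/(N·c). The thin-lens limits are Dn = s·h/(h + (s−f)) and Df = s·h/(h − (s−f)), so DoF = Df − Dn = 2·s·(s−f)·h / (h² − (s−f)²).
That is a quadratic in h: DoF·h² − 2·s·(s−f)·h − DoF·(s−f)² = 0 ⇒ h = (s−f)·(s + √(s² + DoF²)) / DoF = 36826 × (37000 + √(37000² + 17300²)) / 17300 = 36826 × (37000 + 40844.7) / 17300 ≈ 165706 mm.
Then N = f²/(c·h) = 174² / (0.073 × 165706) = 30276 / 12097 ≈ 2.50.

f/2.50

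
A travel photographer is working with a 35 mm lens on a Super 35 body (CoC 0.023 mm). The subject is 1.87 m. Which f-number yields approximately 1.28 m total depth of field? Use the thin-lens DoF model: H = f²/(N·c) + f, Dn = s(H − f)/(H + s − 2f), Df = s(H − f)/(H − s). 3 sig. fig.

Write h = H − f = f²/(N·c). The thin-lens limits are Dn = s·h/(h + (s−f)) and Df = s·h/(h − (s−f)), so DoF = Df − Dn = 2·s·(s−f)·h / (h² − (s−f)²).
That is a quadratic in h: DoF·h² − 2·s·(s−f)·h − DoF·(s−f)² = 0 ⇒ h = (s−f)·(s + √(s² + DoF²)) / DoF = 1835 × (1870 + √(1870² + 1280²)) / 1280 = 1835 × (1870 + 2266.12) / 1280 ≈ 5929.5 mm.
Then N = f²/(c·h) = 35² / (0.023 × 5929.5) = 1225 / 136.38 ≈ 8.98.

f/8.98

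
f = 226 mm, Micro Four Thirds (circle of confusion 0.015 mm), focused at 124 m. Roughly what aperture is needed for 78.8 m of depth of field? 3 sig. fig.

Write h = H − f = f²/(N·c). The thin-lens limits are Dn = s·h/(h + (s−f)) and Df = s·h/(h − (s−f)), so DoF = Df − Dn = 2·s·(s−f)·h / (h² − (s−f)²).
That is a quadratic in h: DoF·h² − 2·s·(s−f)·h − DoF·(s−f)² = 0 ⇒ h = (s−f)·(s + √(s² + DoF²)) / DoF = 123774 × (124000 + √(124000² + 78800²)) / 78800 = 123774 × (124000 + 146920) / 78800 ≈ 425544 mm.
Then N = f²/(c·h) = 226² / (0.015 × 425544) = 51076 / 6383.2 ≈ 8.

f/8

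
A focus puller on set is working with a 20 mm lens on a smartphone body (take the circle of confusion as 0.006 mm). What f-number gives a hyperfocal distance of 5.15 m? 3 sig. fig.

Rearrange H = f²/(N·c) + f for N: N = f² / ((H − f)·c).
N = 20² / ((5150 − 20) × 0.006) = 400 / 30.78 ≈ 13.

f/13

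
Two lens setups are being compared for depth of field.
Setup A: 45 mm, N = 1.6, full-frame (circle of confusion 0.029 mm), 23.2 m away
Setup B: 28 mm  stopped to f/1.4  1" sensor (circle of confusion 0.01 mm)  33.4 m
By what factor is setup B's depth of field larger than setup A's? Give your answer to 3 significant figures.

Setup A: H = 45²/(1.6×0.029) + 45 ≈ 43687.2 mm; DoF = Df − Dn = 49421 − 15158 ≈ 34263 mm.
Setup B: H = 28²/(1.4×0.01) + 28 ≈ 56028.0 mm; DoF = Df − Dn = 82659 − 20928 ≈ 61731 mm.
Ratio = 61731 / 34263 ≈ 1.80.

1.80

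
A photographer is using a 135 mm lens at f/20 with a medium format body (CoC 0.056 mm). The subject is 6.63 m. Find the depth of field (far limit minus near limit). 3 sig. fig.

6.30 m

Hyperfocal distance H = f²/(N·c) + f = 135²/(20 × 0.056) + 135 = 18225/1.12 + 135 ≈ 16407.3 mm ≈ 16.41 m.
Near limit Dn = s·(H − f)/(H + s − 2f) = 6630 × (16407.3 − 135) / (16407.3 + 6630 − 2 × 135) = 6630 × 16272.3 / 22767.3 ≈ 4738.6 mm.
Far limit Df = s·(H − f)/(H − s) = 6630 × (16407.3 − 135) / (16407.3 − 6630) = 6630 × 16272.3 / 9777.3 ≈ 11034.3 mm.
Depth of field = Df − Dn = 11034.3 − 4738.6 ≈ 6295.7 mm ≈ 6.30 m.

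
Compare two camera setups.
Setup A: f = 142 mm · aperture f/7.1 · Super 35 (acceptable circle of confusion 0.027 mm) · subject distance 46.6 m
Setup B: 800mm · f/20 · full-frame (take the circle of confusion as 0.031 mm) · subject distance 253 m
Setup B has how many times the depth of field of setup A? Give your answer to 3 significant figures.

2.57

Setup A: H = 142²/(7.1×0.027) + 142 ≈ 105327.2 mm; DoF = Df − Dn = 83464 − 32323 ≈ 51141 mm.
Setup B: H = 800²/(20×0.031) + 800 ≈ 1033058.1 mm; DoF = Df − Dn = 334797 − 203324 ≈ 131473 mm.
Ratio = 131473 / 51141 ≈ 2.57.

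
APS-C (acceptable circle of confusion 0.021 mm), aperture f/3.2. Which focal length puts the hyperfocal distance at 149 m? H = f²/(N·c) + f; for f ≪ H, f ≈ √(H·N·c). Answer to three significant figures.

From H = f²/(N·c) + f, with f ≪ H: f ≈ √(H·N·c) = √(149000 × 3.2 × 0.021) = √10013 ≈ 100.1 mm.
The +f correction barely moves this — solving exactly, f² + N·c·f − N·c·H = 0 ⇒ f = (−N·c + √((N·c)² + 4·N·c·H))/2 = (−0.0672 + √40051)/2 ≈ 100.03 mm, so f ≈ 100 mm.

100 mm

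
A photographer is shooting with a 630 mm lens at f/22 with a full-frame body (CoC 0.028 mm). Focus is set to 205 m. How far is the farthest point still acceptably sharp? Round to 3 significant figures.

300 m

Hyperfocal distance H = f²/(N·c) + f = 630²/(22 × 0.028) + 630 = 396900/0.616 + 630 ≈ 644948.2 mm ≈ 644.9 m.
Far limit Df = s·(H − f)/(H − s) = 205000 × (644948.2 − 630) / (644948.2 − 205000) = 205000 × 644318.2 / 439948.2 ≈ 300229 mm ≈ 300 m.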